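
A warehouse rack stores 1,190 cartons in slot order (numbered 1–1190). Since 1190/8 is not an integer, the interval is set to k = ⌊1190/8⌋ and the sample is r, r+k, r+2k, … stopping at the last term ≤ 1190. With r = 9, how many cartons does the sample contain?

8

k = ⌊1190/8⌋ = 148
Achieved size = ⌊(1190 − 9)/148⌋ + 1 = ⌊1181/148⌋ + 1 = 7 + 1 = 8
(last selection: 9 + 7×148 = 1045 ≤ 1190; next would be 1193 > 1190)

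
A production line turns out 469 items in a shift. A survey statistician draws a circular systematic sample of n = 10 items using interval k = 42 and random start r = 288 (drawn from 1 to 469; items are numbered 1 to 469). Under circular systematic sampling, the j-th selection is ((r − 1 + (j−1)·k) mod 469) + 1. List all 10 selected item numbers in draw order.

Selection 1: 288
Selection 2: 288 + 42 = 330
Selection 3: 330 + 42 = 372
Selection 4: 372 + 42 = 414
Selection 5: 414 + 42 = 456
Selection 6: 456 + 42 = 498 → 498 − 469 = 29
Selection 7: 29 + 42 = 71
Selection 8: 71 + 42 = 113
Selection 9: 113 + 42 = 155
Selection 10: 155 + 42 = 197

288, 330, 372, 414, 456, 29, 71, 113, 155, 197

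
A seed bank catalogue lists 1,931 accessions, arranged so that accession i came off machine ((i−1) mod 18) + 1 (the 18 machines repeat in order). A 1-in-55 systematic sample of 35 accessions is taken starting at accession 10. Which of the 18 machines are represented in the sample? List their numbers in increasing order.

1, 2, 3, 4, 5, 6, 7, 8, 9, 10, 11, 12, 13, 14, 15, 16, 17, 18

Consecutive selections differ by k = 55, so their machine numbers differ by 55 mod 18 = 1.
gcd(55, 18) = 1, so the sample visits 18/1 = 18 distinct residues mod 18.
Start 10 is machine 10; the machines hit are 1, 2, 3, 4, 5, 6, 7, 8, 9, 10, 11, 12, 13, 14, 15, 16, 17, 18.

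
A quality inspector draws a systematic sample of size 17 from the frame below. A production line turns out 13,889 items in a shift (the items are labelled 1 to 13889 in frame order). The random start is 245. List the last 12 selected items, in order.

k = N/n = 13889/17 = 817
6th selection = 245 + 5×817 = 4330
7th: 4330 + 817 = 5147
8th: 5147 + 817 = 5964
9th: 5964 + 817 = 6781
10th: 6781 + 817 = 7598
11th: 7598 + 817 = 8415
12th: 8415 + 817 = 9232
13th: 9232 + 817 = 10049
14th: 10049 + 817 = 10866
15th: 10866 + 817 = 11683
16th: 11683 + 817 = 12500
17th: 12500 + 817 = 13317

4330, 5147, 5964, 6781, 7598, 8415, 9232, 10049, 10866, 11683, 12500, 13317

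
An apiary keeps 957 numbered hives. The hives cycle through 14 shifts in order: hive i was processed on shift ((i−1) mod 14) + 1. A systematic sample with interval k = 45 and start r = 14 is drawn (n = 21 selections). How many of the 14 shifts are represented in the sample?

Consecutive selections differ by k = 45, so their shift numbers differ by 45 mod 14 = 3.
gcd(45, 14) = 1, so the sample visits 14/1 = 14 distinct residues mod 14.
Start 14 is shift 14; the shifts hit are 1, 2, 3, 4, 5, 6, 7, 8, 9, 10, 11, 12, 13, 14.

14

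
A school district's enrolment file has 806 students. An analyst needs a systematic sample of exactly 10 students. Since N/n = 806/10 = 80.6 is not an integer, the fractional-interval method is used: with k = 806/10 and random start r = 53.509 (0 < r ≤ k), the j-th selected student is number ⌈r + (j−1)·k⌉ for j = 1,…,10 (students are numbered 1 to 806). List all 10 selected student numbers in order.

j=1: r + 0k = 53.509 → ⌈·⌉ = 54
j=2: r + 1k = 134.109 → ⌈·⌉ = 135
j=3: r + 2k = 214.709 → ⌈·⌉ = 215
j=4: r + 3k = 295.309 → ⌈·⌉ = 296
j=5: r + 4k = 375.909 → ⌈·⌉ = 376
j=6: r + 5k = 456.509 → ⌈·⌉ = 457
j=7: r + 6k = 537.109 → ⌈·⌉ = 538
j=8: r + 7k = 617.709 → ⌈·⌉ = 618
j=9: r + 8k = 698.309 → ⌈·⌉ = 699
j=10: r + 9k = 778.909 → ⌈·⌉ = 779

54, 135, 215, 296, 376, 457, 538, 618, 699, 779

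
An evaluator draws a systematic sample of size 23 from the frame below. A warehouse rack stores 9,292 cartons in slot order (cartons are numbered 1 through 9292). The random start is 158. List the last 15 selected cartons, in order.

k = N/n = 9292/23 = 404
9th selection = 158 + 8×404 = 3390
10th: 3390 + 404 = 3794
11th: 3794 + 404 = 4198
12th: 4198 + 404 = 4602
13th: 4602 + 404 = 5006
14th: 5006 + 404 = 5410
15th: 5410 + 404 = 5814
16th: 5814 + 404 = 6218
17th: 6218 + 404 = 6622
18th: 6622 + 404 = 7026
19th: 7026 + 404 = 7430
20th: 7430 + 404 = 7834
21st: 7834 + 404 = 8238
22nd: 8238 + 404 = 8642
23rd: 8642 + 404 = 9046

3390, 3794, 4198, 4602, 5006, 5410, 5814, 6218, 6622, 7026, 7430, 7834, 8238, 8642, 9046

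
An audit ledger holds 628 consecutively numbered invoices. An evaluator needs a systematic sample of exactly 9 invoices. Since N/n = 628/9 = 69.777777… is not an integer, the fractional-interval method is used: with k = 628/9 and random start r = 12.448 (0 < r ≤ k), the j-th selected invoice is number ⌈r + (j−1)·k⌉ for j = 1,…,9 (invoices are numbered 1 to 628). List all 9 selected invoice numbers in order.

j=1: r + 0k = 12.448 → ⌈·⌉ = 13
j=2: r + 1k = 82.225777… → ⌈·⌉ = 83
j=3: r + 2k = 152.003555… → ⌈·⌉ = 153
j=4: r + 3k = 221.781333… → ⌈·⌉ = 222
j=5: r + 4k = 291.559111… → ⌈·⌉ = 292
j=6: r + 5k = 361.336888… → ⌈·⌉ = 362
j=7: r + 6k = 431.114666… → ⌈·⌉ = 432
j=8: r + 7k = 500.892444… → ⌈·⌉ = 501
j=9: r + 8k = 570.670222… → ⌈·⌉ = 571

13, 83, 153, 222, 292, 362, 432, 501, 571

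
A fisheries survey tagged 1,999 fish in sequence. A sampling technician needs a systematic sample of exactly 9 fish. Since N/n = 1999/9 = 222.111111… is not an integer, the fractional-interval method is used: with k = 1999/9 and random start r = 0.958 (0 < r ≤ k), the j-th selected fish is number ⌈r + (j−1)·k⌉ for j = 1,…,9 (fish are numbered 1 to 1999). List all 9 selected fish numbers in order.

1, 224, 446, 668, 890, 1112, 1334, 1556, 1778

j=1: r + 0k = 0.958 → ⌈·⌉ = 1
j=2: r + 1k = 223.069111… → ⌈·⌉ = 224
j=3: r + 2k = 445.180222… → ⌈·⌉ = 446
j=4: r + 3k = 667.291333… → ⌈·⌉ = 668
j=5: r + 4k = 889.402444… → ⌈·⌉ = 890
j=6: r + 5k = 1111.513555… → ⌈·⌉ = 1112
j=7: r + 6k = 1333.624666… → ⌈·⌉ = 1334
j=8: r + 7k = 1555.735777… → ⌈·⌉ = 1556
j=9: r + 8k = 1777.846888… → ⌈·⌉ = 1778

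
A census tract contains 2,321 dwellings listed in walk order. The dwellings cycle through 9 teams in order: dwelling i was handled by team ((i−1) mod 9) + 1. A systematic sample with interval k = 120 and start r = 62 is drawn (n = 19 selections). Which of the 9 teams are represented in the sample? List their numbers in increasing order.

Consecutive selections differ by k = 120, so their team numbers differ by 120 mod 9 = 3.
gcd(120, 9) = 3, so the sample visits 9/3 = 3 distinct residues mod 9.
Start 62 is team 8; the teams hit are 2, 5, 8.

2, 5, 8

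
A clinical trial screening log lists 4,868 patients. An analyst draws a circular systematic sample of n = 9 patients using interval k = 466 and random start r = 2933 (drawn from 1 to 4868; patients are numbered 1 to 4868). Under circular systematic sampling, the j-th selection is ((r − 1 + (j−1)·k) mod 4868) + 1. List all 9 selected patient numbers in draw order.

2933, 3399, 3865, 4331, 4797, 395, 861, 1327, 1793

Selection 1: 2933
Selection 2: 2933 + 466 = 3399
Selection 3: 3399 + 466 = 3865
Selection 4: 3865 + 466 = 4331
Selection 5: 4331 + 466 = 4797
Selection 6: 4797 + 466 = 5263 → 5263 − 4868 = 395
Selection 7: 395 + 466 = 861
Selection 8: 861 + 466 = 1327
Selection 9: 1327 + 466 = 1793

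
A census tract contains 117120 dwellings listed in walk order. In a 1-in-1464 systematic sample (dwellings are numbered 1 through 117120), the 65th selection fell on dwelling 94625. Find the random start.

929

k = 1464
r = 94625 − (65−1)×1464 = 94625 − 93696 = 929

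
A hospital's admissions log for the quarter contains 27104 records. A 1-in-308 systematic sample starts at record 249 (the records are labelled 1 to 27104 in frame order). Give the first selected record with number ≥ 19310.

19345

k = 308
Steps past start: ⌈(19310 − 249)/308⌉ = ⌈19061/308⌉ = 62
Selected record: 249 + 62×308 = 19345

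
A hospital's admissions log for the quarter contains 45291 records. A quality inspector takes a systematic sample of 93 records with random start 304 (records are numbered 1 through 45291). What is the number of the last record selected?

45108

k = 45291/93 = 487
93rd selection = r + (93−1)·k = 304 + 92×487 = 304 + 44804 = 45108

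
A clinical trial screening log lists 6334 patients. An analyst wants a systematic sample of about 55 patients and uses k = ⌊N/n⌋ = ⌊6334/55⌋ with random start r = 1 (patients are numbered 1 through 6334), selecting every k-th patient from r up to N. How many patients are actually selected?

k = ⌊6334/55⌋ = 115
Achieved size = ⌊(6334 − 1)/115⌋ + 1 = ⌊6333/115⌋ + 1 = 55 + 1 = 56
(last selection: 1 + 55×115 = 6326 ≤ 6334; next would be 6441 > 6334)

56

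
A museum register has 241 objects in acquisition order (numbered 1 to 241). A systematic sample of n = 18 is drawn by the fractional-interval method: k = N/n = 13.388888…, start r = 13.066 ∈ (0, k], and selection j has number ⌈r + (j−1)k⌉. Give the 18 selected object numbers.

14, 27, 40, 54, 67, 81, 94, 107, 121, 134, 147, 161, 174, 188, 201, 214, 228, 241

j=1: r + 0k = 13.066 → ⌈·⌉ = 14
j=2: r + 1k = 26.454888… → ⌈·⌉ = 27
j=3: r + 2k = 39.843777… → ⌈·⌉ = 40
j=4: r + 3k = 53.232666… → ⌈·⌉ = 54
j=5: r + 4k = 66.621555… → ⌈·⌉ = 67
j=6: r + 5k = 80.010444… → ⌈·⌉ = 81
j=7: r + 6k = 93.399333… → ⌈·⌉ = 94
j=8: r + 7k = 106.788222… → ⌈·⌉ = 107
j=9: r + 8k = 120.177111… → ⌈·⌉ = 121
j=10: r + 9k = 133.566 → ⌈·⌉ = 134
j=11: r + 10k = 146.954888… → ⌈·⌉ = 147
j=12: r + 11k = 160.343777… → ⌈·⌉ = 161
j=13: r + 12k = 173.732666… → ⌈·⌉ = 174
j=14: r + 13k = 187.121555… → ⌈·⌉ = 188
j=15: r + 14k = 200.510444… → ⌈·⌉ = 201
j=16: r + 15k = 213.899333… → ⌈·⌉ = 214
j=17: r + 16k = 227.288222… → ⌈·⌉ = 228
j=18: r + 17k = 240.677111… → ⌈·⌉ = 241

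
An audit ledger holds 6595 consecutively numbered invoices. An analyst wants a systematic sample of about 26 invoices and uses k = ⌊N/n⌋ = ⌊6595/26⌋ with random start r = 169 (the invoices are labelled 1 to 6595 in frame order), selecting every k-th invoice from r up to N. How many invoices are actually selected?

k = ⌊6595/26⌋ = 253
Achieved size = ⌊(6595 − 169)/253⌋ + 1 = ⌊6426/253⌋ + 1 = 25 + 1 = 26
(last selection: 169 + 25×253 = 6494 ≤ 6595; next would be 6747 > 6595)

26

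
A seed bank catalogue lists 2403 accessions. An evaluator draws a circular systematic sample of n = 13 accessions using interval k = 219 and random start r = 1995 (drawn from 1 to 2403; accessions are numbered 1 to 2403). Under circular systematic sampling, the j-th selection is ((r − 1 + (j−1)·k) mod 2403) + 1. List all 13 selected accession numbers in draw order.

1995, 2214, 30, 249, 468, 687, 906, 1125, 1344, 1563, 1782, 2001, 2220

Selection 1: 1995
Selection 2: 1995 + 219 = 2214
Selection 3: 2214 + 219 = 2433 → 2433 − 2403 = 30
Selection 4: 30 + 219 = 249
Selection 5: 249 + 219 = 468
Selection 6: 468 + 219 = 687
Selection 7: 687 + 219 = 906
Selection 8: 906 + 219 = 1125
Selection 9: 1125 + 219 = 1344
Selection 10: 1344 + 219 = 1563
Selection 11: 1563 + 219 = 1782
Selection 12: 1782 + 219 = 2001
Selection 13: 2001 + 219 = 2220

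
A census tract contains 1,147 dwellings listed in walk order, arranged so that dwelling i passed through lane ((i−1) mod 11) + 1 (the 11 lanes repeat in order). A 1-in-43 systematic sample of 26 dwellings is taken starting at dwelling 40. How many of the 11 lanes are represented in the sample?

11

Consecutive selections differ by k = 43, so their lane numbers differ by 43 mod 11 = 10.
gcd(43, 11) = 1, so the sample visits 11/1 = 11 distinct residues mod 11.
Start 40 is lane 7; the lanes hit are 1, 2, 3, 4, 5, 6, 7, 8, 9, 10, 11.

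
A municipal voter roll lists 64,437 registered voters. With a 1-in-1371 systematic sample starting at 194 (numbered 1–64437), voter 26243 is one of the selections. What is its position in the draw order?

20

k = 1371
position = (26243 − 194)/1371 + 1 = 26049/1371 + 1 = 19 + 1 = 20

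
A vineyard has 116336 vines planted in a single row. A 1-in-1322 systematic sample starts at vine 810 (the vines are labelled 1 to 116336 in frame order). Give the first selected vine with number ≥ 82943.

k = 1322
Steps past start: ⌈(82943 − 810)/1322⌉ = ⌈82133/1322⌉ = 63
Selected vine: 810 + 63×1322 = 84096

84096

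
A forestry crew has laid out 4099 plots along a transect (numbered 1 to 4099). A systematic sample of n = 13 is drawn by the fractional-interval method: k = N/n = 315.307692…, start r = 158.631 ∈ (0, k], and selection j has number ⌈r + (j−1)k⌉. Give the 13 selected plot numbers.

j=1: r + 0k = 158.631 → ⌈·⌉ = 159
j=2: r + 1k = 473.938692… → ⌈·⌉ = 474
j=3: r + 2k = 789.246384… → ⌈·⌉ = 790
j=4: r + 3k = 1104.554076… → ⌈·⌉ = 1105
j=5: r + 4k = 1419.861769… → ⌈·⌉ = 1420
j=6: r + 5k = 1735.169461… → ⌈·⌉ = 1736
j=7: r + 6k = 2050.477153… → ⌈·⌉ = 2051
j=8: r + 7k = 2365.784846… → ⌈·⌉ = 2366
j=9: r + 8k = 2681.092538… → ⌈·⌉ = 2682
j=10: r + 9k = 2996.400230… → ⌈·⌉ = 2997
j=11: r + 10k = 3311.707923… → ⌈·⌉ = 3312
j=12: r + 11k = 3627.015615… → ⌈·⌉ = 3628
j=13: r + 12k = 3942.323307… → ⌈·⌉ = 3943

159, 474, 790, 1105, 1420, 1736, 2051, 2366, 2682, 2997, 3312, 3628, 3943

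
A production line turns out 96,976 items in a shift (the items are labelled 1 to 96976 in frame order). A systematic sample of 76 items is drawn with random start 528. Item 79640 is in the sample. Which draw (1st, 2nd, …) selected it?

k = 96976/76 = 1276
position = (79640 − 528)/1276 + 1 = 79112/1276 + 1 = 62 + 1 = 63

63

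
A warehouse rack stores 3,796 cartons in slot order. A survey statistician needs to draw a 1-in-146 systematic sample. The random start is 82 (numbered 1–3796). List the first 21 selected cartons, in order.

carton 1: 82
carton 2: 82 + 146 = 228
carton 3: 228 + 146 = 374
carton 4: 374 + 146 = 520
carton 5: 520 + 146 = 666
carton 6: 666 + 146 = 812
carton 7: 812 + 146 = 958
carton 8: 958 + 146 = 1104
carton 9: 1104 + 146 = 1250
carton 10: 1250 + 146 = 1396
carton 11: 1396 + 146 = 1542
carton 12: 1542 + 146 = 1688
carton 13: 1688 + 146 = 1834
carton 14: 1834 + 146 = 1980
carton 15: 1980 + 146 = 2126
carton 16: 2126 + 146 = 2272
carton 17: 2272 + 146 = 2418
carton 18: 2418 + 146 = 2564
carton 19: 2564 + 146 = 2710
carton 20: 2710 + 146 = 2856
carton 21: 2856 + 146 = 3002

82, 228, 374, 520, 666, 812, 958, 1104, 1250, 1396, 1542, 1688, 1834, 1980, 2126, 2272, 2418, 2564, 2710, 2856, 3002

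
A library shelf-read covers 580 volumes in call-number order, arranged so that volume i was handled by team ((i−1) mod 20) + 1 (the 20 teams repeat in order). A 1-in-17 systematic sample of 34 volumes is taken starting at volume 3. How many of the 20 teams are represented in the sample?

Consecutive selections differ by k = 17, so their team numbers differ by 17 mod 20 = 17.
gcd(17, 20) = 1, so the sample visits 20/1 = 20 distinct residues mod 20.
Start 3 is team 3; the teams hit are 1, 2, 3, 4, 5, 6, 7, 8, 9, 10, 11, 12, 13, 14, 15, 16, 17, 18, 19, 20.

20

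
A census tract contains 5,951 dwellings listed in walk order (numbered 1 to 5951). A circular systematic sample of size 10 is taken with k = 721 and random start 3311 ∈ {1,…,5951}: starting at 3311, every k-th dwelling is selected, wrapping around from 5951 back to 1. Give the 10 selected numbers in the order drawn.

3311, 4032, 4753, 5474, 244, 965, 1686, 2407, 3128, 3849

Selection 1: 3311
Selection 2: 3311 + 721 = 4032
Selection 3: 4032 + 721 = 4753
Selection 4: 4753 + 721 = 5474
Selection 5: 5474 + 721 = 6195 → 6195 − 5951 = 244
Selection 6: 244 + 721 = 965
Selection 7: 965 + 721 = 1686
Selection 8: 1686 + 721 = 2407
Selection 9: 2407 + 721 = 3128
Selection 10: 3128 + 721 = 3849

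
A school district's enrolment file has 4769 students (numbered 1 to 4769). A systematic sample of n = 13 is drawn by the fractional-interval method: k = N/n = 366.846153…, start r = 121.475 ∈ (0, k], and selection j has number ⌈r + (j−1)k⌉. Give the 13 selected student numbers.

122, 489, 856, 1223, 1589, 1956, 2323, 2690, 3057, 3424, 3790, 4157, 4524

j=1: r + 0k = 121.475 → ⌈·⌉ = 122
j=2: r + 1k = 488.321153… → ⌈·⌉ = 489
j=3: r + 2k = 855.167307… → ⌈·⌉ = 856
j=4: r + 3k = 1222.013461… → ⌈·⌉ = 1223
j=5: r + 4k = 1588.859615… → ⌈·⌉ = 1589
j=6: r + 5k = 1955.705769… → ⌈·⌉ = 1956
j=7: r + 6k = 2322.551923… → ⌈·⌉ = 2323
j=8: r + 7k = 2689.398076… → ⌈·⌉ = 2690
j=9: r + 8k = 3056.244230… → ⌈·⌉ = 3057
j=10: r + 9k = 3423.090384… → ⌈·⌉ = 3424
j=11: r + 10k = 3789.936538… → ⌈·⌉ = 3790
j=12: r + 11k = 4156.782692… → ⌈·⌉ = 4157
j=13: r + 12k = 4523.628846… → ⌈·⌉ = 4524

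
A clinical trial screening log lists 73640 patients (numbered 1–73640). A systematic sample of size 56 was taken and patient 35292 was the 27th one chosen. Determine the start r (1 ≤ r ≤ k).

1102

k = 73640/56 = 1315
r = 35292 − (27−1)×1315 = 35292 − 34190 = 1102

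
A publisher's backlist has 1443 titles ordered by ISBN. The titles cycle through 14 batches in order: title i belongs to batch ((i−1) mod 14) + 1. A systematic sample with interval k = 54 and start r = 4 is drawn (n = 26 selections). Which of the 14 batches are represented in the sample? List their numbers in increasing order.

Consecutive selections differ by k = 54, so their batch numbers differ by 54 mod 14 = 12.
gcd(54, 14) = 2, so the sample visits 14/2 = 7 distinct residues mod 14.
Start 4 is batch 4; the batches hit are 2, 4, 6, 8, 10, 12, 14.

2, 4, 6, 8, 10, 12, 14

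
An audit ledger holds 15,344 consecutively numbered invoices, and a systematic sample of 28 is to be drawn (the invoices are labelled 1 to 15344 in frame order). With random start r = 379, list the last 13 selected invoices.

k = N/n = 15344/28 = 548
16th selection = 379 + 15×548 = 8599
17th: 8599 + 548 = 9147
18th: 9147 + 548 = 9695
19th: 9695 + 548 = 10243
20th: 10243 + 548 = 10791
21st: 10791 + 548 = 11339
22nd: 11339 + 548 = 11887
23rd: 11887 + 548 = 12435
24th: 12435 + 548 = 12983
25th: 12983 + 548 = 13531
26th: 13531 + 548 = 14079
27th: 14079 + 548 = 14627
28th: 14627 + 548 = 15175

8599, 9147, 9695, 10243, 10791, 11339, 11887, 12435, 12983, 13531, 14079, 14627, 15175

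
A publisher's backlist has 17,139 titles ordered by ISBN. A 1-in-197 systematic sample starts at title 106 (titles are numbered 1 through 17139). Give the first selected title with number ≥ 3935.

4046

k = 197
Steps past start: ⌈(3935 − 106)/197⌉ = ⌈3829/197⌉ = 20
Selected title: 106 + 20×197 = 4046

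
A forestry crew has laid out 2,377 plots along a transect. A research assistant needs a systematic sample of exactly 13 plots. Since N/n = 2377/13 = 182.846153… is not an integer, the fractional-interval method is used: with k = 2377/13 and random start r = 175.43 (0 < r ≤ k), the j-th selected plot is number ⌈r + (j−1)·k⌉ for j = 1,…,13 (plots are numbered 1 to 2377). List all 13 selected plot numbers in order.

j=1: r + 0k = 175.43 → ⌈·⌉ = 176
j=2: r + 1k = 358.276153… → ⌈·⌉ = 359
j=3: r + 2k = 541.122307… → ⌈·⌉ = 542
j=4: r + 3k = 723.968461… → ⌈·⌉ = 724
j=5: r + 4k = 906.814615… → ⌈·⌉ = 907
j=6: r + 5k = 1089.660769… → ⌈·⌉ = 1090
j=7: r + 6k = 1272.506923… → ⌈·⌉ = 1273
j=8: r + 7k = 1455.353076… → ⌈·⌉ = 1456
j=9: r + 8k = 1638.199230… → ⌈·⌉ = 1639
j=10: r + 9k = 1821.045384… → ⌈·⌉ = 1822
j=11: r + 10k = 2003.891538… → ⌈·⌉ = 2004
j=12: r + 11k = 2186.737692… → ⌈·⌉ = 2187
j=13: r + 12k = 2369.583846… → ⌈·⌉ = 2370

176, 359, 542, 724, 907, 1090, 1273, 1456, 1639, 1822, 2004, 2187, 2370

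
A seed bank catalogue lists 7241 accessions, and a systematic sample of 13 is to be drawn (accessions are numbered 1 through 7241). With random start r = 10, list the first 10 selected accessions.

k = N/n = 7241/13 = 557
accession 1: 10
accession 2: 10 + 557 = 567
accession 3: 567 + 557 = 1124
accession 4: 1124 + 557 = 1681
accession 5: 1681 + 557 = 2238
accession 6: 2238 + 557 = 2795
accession 7: 2795 + 557 = 3352
accession 8: 3352 + 557 = 3909
accession 9: 3909 + 557 = 4466
accession 10: 4466 + 557 = 5023

10, 567, 1124, 1681, 2238, 2795, 3352, 3909, 4466, 5023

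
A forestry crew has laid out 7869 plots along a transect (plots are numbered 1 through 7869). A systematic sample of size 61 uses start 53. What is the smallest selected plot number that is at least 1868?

k = 7869/61 = 129
Steps past start: ⌈(1868 − 53)/129⌉ = ⌈1815/129⌉ = 15
Selected plot: 53 + 15×129 = 1988

1988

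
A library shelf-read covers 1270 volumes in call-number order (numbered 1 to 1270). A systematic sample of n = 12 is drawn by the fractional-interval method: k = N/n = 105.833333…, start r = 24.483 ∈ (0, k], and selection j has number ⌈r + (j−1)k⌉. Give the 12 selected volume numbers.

j=1: r + 0k = 24.483 → ⌈·⌉ = 25
j=2: r + 1k = 130.316333… → ⌈·⌉ = 131
j=3: r + 2k = 236.149666… → ⌈·⌉ = 237
j=4: r + 3k = 341.983 → ⌈·⌉ = 342
j=5: r + 4k = 447.816333… → ⌈·⌉ = 448
j=6: r + 5k = 553.649666… → ⌈·⌉ = 554
j=7: r + 6k = 659.483 → ⌈·⌉ = 660
j=8: r + 7k = 765.316333… → ⌈·⌉ = 766
j=9: r + 8k = 871.149666… → ⌈·⌉ = 872
j=10: r + 9k = 976.983 → ⌈·⌉ = 977
j=11: r + 10k = 1082.816333… → ⌈·⌉ = 1083
j=12: r + 11k = 1188.649666… → ⌈·⌉ = 1189

25, 131, 237, 342, 448, 554, 660, 766, 872, 977, 1083, 1189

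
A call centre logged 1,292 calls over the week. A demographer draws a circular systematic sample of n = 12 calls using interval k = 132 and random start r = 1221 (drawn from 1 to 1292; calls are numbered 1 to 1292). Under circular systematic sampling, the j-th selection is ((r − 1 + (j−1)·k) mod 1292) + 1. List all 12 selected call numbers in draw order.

1221, 61, 193, 325, 457, 589, 721, 853, 985, 1117, 1249, 89

Selection 1: 1221
Selection 2: 1221 + 132 = 1353 → 1353 − 1292 = 61
Selection 3: 61 + 132 = 193
Selection 4: 193 + 132 = 325
Selection 5: 325 + 132 = 457
Selection 6: 457 + 132 = 589
Selection 7: 589 + 132 = 721
Selection 8: 721 + 132 = 853
Selection 9: 853 + 132 = 985
Selection 10: 985 + 132 = 1117
Selection 11: 1117 + 132 = 1249
Selection 12: 1249 + 132 = 1381 → 1381 − 1292 = 89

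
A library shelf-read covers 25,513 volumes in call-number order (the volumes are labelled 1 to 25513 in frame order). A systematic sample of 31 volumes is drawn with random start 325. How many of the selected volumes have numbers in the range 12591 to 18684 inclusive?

k = 25513/31 = 823
First selection ≥ 12591: 325 + ⌈(12591−325)/823⌉·823 = 325 + 15×823 = 12670
Last selection ≤ 18684: 325 + ⌊(18684−325)/823⌋·823 = 325 + 22×823 = 18431
Count = 22 − 15 + 1 = 8

8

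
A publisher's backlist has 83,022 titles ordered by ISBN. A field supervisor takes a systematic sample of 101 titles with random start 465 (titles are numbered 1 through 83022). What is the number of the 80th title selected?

k = 83022/101 = 822
80th selection = r + (80−1)·k = 465 + 79×822 = 465 + 64938 = 65403

65403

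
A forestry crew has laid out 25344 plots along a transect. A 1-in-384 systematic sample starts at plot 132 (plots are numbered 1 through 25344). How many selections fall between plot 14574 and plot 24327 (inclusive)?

k = 384
First selection ≥ 14574: 132 + ⌈(14574−132)/384⌉·384 = 132 + 38×384 = 14724
Last selection ≤ 24327: 132 + ⌊(24327−132)/384⌋·384 = 132 + 63×384 = 24324
Count = 63 − 38 + 1 = 26

26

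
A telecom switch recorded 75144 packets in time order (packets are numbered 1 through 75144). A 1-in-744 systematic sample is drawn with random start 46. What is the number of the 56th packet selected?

k = 744
56th selection = r + (56−1)·k = 46 + 55×744 = 46 + 40920 = 40966

40966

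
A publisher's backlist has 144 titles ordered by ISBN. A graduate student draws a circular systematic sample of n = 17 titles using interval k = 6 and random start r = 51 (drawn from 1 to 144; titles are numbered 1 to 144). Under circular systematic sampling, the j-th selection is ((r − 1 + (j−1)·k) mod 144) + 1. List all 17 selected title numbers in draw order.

51, 57, 63, 69, 75, 81, 87, 93, 99, 105, 111, 117, 123, 129, 135, 141, 3

Selection 1: 51
Selection 2: 51 + 6 = 57
Selection 3: 57 + 6 = 63
Selection 4: 63 + 6 = 69
Selection 5: 69 + 6 = 75
Selection 6: 75 + 6 = 81
Selection 7: 81 + 6 = 87
Selection 8: 87 + 6 = 93
Selection 9: 93 + 6 = 99
Selection 10: 99 + 6 = 105
Selection 11: 105 + 6 = 111
Selection 12: 111 + 6 = 117
Selection 13: 117 + 6 = 123
Selection 14: 123 + 6 = 129
Selection 15: 129 + 6 = 135
Selection 16: 135 + 6 = 141
Selection 17: 141 + 6 = 147 → 147 − 144 = 3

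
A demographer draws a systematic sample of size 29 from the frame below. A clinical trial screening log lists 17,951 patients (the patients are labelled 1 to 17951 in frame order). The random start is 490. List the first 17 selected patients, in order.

k = N/n = 17951/29 = 619
patient 1: 490
patient 2: 490 + 619 = 1109
patient 3: 1109 + 619 = 1728
patient 4: 1728 + 619 = 2347
patient 5: 2347 + 619 = 2966
patient 6: 2966 + 619 = 3585
patient 7: 3585 + 619 = 4204
patient 8: 4204 + 619 = 4823
patient 9: 4823 + 619 = 5442
patient 10: 5442 + 619 = 6061
patient 11: 6061 + 619 = 6680
patient 12: 6680 + 619 = 7299
patient 13: 7299 + 619 = 7918
patient 14: 7918 + 619 = 8537
patient 15: 8537 + 619 = 9156
patient 16: 9156 + 619 = 9775
patient 17: 9775 + 619 = 10394

490, 1109, 1728, 2347, 2966, 3585, 4204, 4823, 5442, 6061, 6680, 7299, 7918, 8537, 9156, 9775, 10394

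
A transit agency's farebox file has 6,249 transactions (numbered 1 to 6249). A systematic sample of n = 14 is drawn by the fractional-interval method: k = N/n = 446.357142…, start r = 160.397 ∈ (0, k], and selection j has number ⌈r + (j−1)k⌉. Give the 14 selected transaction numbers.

161, 607, 1054, 1500, 1946, 2393, 2839, 3285, 3732, 4178, 4624, 5071, 5517, 5964

j=1: r + 0k = 160.397 → ⌈·⌉ = 161
j=2: r + 1k = 606.754142… → ⌈·⌉ = 607
j=3: r + 2k = 1053.111285… → ⌈·⌉ = 1054
j=4: r + 3k = 1499.468428… → ⌈·⌉ = 1500
j=5: r + 4k = 1945.825571… → ⌈·⌉ = 1946
j=6: r + 5k = 2392.182714… → ⌈·⌉ = 2393
j=7: r + 6k = 2838.539857… → ⌈·⌉ = 2839
j=8: r + 7k = 3284.897 → ⌈·⌉ = 3285
j=9: r + 8k = 3731.254142… → ⌈·⌉ = 3732
j=10: r + 9k = 4177.611285… → ⌈·⌉ = 4178
j=11: r + 10k = 4623.968428… → ⌈·⌉ = 4624
j=12: r + 11k = 5070.325571… → ⌈·⌉ = 5071
j=13: r + 12k = 5516.682714… → ⌈·⌉ = 5517
j=14: r + 13k = 5963.039857… → ⌈·⌉ = 5964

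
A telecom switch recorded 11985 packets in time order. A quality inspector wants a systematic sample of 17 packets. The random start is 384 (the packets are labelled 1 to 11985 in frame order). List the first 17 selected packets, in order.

k = N/n = 11985/17 = 705
packet 1: 384
packet 2: 384 + 705 = 1089
packet 3: 1089 + 705 = 1794
packet 4: 1794 + 705 = 2499
packet 5: 2499 + 705 = 3204
packet 6: 3204 + 705 = 3909
packet 7: 3909 + 705 = 4614
packet 8: 4614 + 705 = 5319
packet 9: 5319 + 705 = 6024
packet 10: 6024 + 705 = 6729
packet 11: 6729 + 705 = 7434
packet 12: 7434 + 705 = 8139
packet 13: 8139 + 705 = 8844
packet 14: 8844 + 705 = 9549
packet 15: 9549 + 705 = 10254
packet 16: 10254 + 705 = 10959
packet 17: 10959 + 705 = 11664

384, 1089, 1794, 2499, 3204, 3909, 4614, 5319, 6024, 6729, 7434, 8139, 8844, 9549, 10254, 10959, 11664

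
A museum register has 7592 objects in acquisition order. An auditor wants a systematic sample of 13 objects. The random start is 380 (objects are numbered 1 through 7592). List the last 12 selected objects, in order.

k = N/n = 7592/13 = 584
2nd selection = 380 + 1×584 = 964
3rd: 964 + 584 = 1548
4th: 1548 + 584 = 2132
5th: 2132 + 584 = 2716
6th: 2716 + 584 = 3300
7th: 3300 + 584 = 3884
8th: 3884 + 584 = 4468
9th: 4468 + 584 = 5052
10th: 5052 + 584 = 5636
11th: 5636 + 584 = 6220
12th: 6220 + 584 = 6804
13th: 6804 + 584 = 7388

964, 1548, 2132, 2716, 3300, 3884, 4468, 5052, 5636, 6220, 6804, 7388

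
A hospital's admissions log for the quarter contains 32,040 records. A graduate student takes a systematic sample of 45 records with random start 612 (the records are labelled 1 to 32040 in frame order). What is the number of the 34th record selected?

k = 32040/45 = 712
34th selection = r + (34−1)·k = 612 + 33×712 = 612 + 23496 = 24108

24108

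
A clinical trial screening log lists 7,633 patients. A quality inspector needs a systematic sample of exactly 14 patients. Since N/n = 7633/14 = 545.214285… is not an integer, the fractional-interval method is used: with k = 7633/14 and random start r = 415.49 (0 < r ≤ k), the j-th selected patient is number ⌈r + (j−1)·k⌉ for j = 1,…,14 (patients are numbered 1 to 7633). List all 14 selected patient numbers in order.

416, 961, 1506, 2052, 2597, 3142, 3687, 4232, 4778, 5323, 5868, 6413, 6959, 7504

j=1: r + 0k = 415.49 → ⌈·⌉ = 416
j=2: r + 1k = 960.704285… → ⌈·⌉ = 961
j=3: r + 2k = 1505.918571… → ⌈·⌉ = 1506
j=4: r + 3k = 2051.132857… → ⌈·⌉ = 2052
j=5: r + 4k = 2596.347142… → ⌈·⌉ = 2597
j=6: r + 5k = 3141.561428… → ⌈·⌉ = 3142
j=7: r + 6k = 3686.775714… → ⌈·⌉ = 3687
j=8: r + 7k = 4231.99 → ⌈·⌉ = 4232
j=9: r + 8k = 4777.204285… → ⌈·⌉ = 4778
j=10: r + 9k = 5322.418571… → ⌈·⌉ = 5323
j=11: r + 10k = 5867.632857… → ⌈·⌉ = 5868
j=12: r + 11k = 6412.847142… → ⌈·⌉ = 6413
j=13: r + 12k = 6958.061428… → ⌈·⌉ = 6959
j=14: r + 13k = 7503.275714… → ⌈·⌉ = 7504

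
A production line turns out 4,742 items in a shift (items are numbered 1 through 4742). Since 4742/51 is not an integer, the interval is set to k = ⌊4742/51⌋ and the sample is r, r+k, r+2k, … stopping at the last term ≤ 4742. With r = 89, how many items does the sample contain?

k = ⌊4742/51⌋ = 92
Achieved size = ⌊(4742 − 89)/92⌋ + 1 = ⌊4653/92⌋ + 1 = 50 + 1 = 51
(last selection: 89 + 50×92 = 4689 ≤ 4742; next would be 4781 > 4742)

51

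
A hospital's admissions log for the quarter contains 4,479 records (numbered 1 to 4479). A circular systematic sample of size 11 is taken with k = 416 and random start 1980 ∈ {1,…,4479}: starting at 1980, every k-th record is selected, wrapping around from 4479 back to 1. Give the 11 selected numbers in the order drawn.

1980, 2396, 2812, 3228, 3644, 4060, 4476, 413, 829, 1245, 1661

Selection 1: 1980
Selection 2: 1980 + 416 = 2396
Selection 3: 2396 + 416 = 2812
Selection 4: 2812 + 416 = 3228
Selection 5: 3228 + 416 = 3644
Selection 6: 3644 + 416 = 4060
Selection 7: 4060 + 416 = 4476
Selection 8: 4476 + 416 = 4892 → 4892 − 4479 = 413
Selection 9: 413 + 416 = 829
Selection 10: 829 + 416 = 1245
Selection 11: 1245 + 416 = 1661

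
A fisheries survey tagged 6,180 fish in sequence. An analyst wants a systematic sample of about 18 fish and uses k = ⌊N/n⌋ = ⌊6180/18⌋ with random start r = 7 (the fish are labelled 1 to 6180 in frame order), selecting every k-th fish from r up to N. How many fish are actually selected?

k = ⌊6180/18⌋ = 343
Achieved size = ⌊(6180 − 7)/343⌋ + 1 = ⌊6173/343⌋ + 1 = 17 + 1 = 18
(last selection: 7 + 17×343 = 5838 ≤ 6180; next would be 6181 > 6180)

18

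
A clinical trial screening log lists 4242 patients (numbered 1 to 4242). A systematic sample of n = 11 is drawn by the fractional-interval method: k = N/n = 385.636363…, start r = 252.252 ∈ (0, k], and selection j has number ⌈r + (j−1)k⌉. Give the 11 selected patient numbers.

253, 638, 1024, 1410, 1795, 2181, 2567, 2952, 3338, 3723, 4109

j=1: r + 0k = 252.252 → ⌈·⌉ = 253
j=2: r + 1k = 637.888363… → ⌈·⌉ = 638
j=3: r + 2k = 1023.524727… → ⌈·⌉ = 1024
j=4: r + 3k = 1409.161090… → ⌈·⌉ = 1410
j=5: r + 4k = 1794.797454… → ⌈·⌉ = 1795
j=6: r + 5k = 2180.433818… → ⌈·⌉ = 2181
j=7: r + 6k = 2566.070181… → ⌈·⌉ = 2567
j=8: r + 7k = 2951.706545… → ⌈·⌉ = 2952
j=9: r + 8k = 3337.342909… → ⌈·⌉ = 3338
j=10: r + 9k = 3722.979272… → ⌈·⌉ = 3723
j=11: r + 10k = 4108.615636… → ⌈·⌉ = 4109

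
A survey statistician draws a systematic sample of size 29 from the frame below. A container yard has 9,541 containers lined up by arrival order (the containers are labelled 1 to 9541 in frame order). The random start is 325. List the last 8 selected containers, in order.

k = N/n = 9541/29 = 329
22nd selection = 325 + 21×329 = 7234
23rd: 7234 + 329 = 7563
24th: 7563 + 329 = 7892
25th: 7892 + 329 = 8221
26th: 8221 + 329 = 8550
27th: 8550 + 329 = 8879
28th: 8879 + 329 = 9208
29th: 9208 + 329 = 9537

7234, 7563, 7892, 8221, 8550, 8879, 9208, 9537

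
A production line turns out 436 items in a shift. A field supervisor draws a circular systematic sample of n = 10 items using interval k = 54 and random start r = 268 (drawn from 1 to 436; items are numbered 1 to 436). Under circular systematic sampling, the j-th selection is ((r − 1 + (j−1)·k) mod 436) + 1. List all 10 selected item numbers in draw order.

Selection 1: 268
Selection 2: 268 + 54 = 322
Selection 3: 322 + 54 = 376
Selection 4: 376 + 54 = 430
Selection 5: 430 + 54 = 484 → 484 − 436 = 48
Selection 6: 48 + 54 = 102
Selection 7: 102 + 54 = 156
Selection 8: 156 + 54 = 210
Selection 9: 210 + 54 = 264
Selection 10: 264 + 54 = 318

268, 322, 376, 430, 48, 102, 156, 210, 264, 318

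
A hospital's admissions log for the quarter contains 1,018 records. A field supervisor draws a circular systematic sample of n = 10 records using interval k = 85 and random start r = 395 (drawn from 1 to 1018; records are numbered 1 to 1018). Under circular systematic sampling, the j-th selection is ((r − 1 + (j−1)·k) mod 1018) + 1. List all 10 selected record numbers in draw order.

395, 480, 565, 650, 735, 820, 905, 990, 57, 142

Selection 1: 395
Selection 2: 395 + 85 = 480
Selection 3: 480 + 85 = 565
Selection 4: 565 + 85 = 650
Selection 5: 650 + 85 = 735
Selection 6: 735 + 85 = 820
Selection 7: 820 + 85 = 905
Selection 8: 905 + 85 = 990
Selection 9: 990 + 85 = 1075 → 1075 − 1018 = 57
Selection 10: 57 + 85 = 142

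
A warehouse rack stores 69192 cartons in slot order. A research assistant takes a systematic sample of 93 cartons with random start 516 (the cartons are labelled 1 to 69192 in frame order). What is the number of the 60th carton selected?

44412

k = 69192/93 = 744
60th selection = r + (60−1)·k = 516 + 59×744 = 516 + 43896 = 44412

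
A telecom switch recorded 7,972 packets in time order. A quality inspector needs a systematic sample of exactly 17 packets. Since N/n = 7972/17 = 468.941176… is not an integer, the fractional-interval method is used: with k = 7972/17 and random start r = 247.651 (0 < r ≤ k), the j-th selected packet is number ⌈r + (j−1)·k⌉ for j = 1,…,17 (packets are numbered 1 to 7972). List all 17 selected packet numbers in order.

248, 717, 1186, 1655, 2124, 2593, 3062, 3531, 4000, 4469, 4938, 5407, 5875, 6344, 6813, 7282, 7751

j=1: r + 0k = 247.651 → ⌈·⌉ = 248
j=2: r + 1k = 716.592176… → ⌈·⌉ = 717
j=3: r + 2k = 1185.533352… → ⌈·⌉ = 1186
j=4: r + 3k = 1654.474529… → ⌈·⌉ = 1655
j=5: r + 4k = 2123.415705… → ⌈·⌉ = 2124
j=6: r + 5k = 2592.356882… → ⌈·⌉ = 2593
j=7: r + 6k = 3061.298058… → ⌈·⌉ = 3062
j=8: r + 7k = 3530.239235… → ⌈·⌉ = 3531
j=9: r + 8k = 3999.180411… → ⌈·⌉ = 4000
j=10: r + 9k = 4468.121588… → ⌈·⌉ = 4469
j=11: r + 10k = 4937.062764… → ⌈·⌉ = 4938
j=12: r + 11k = 5406.003941… → ⌈·⌉ = 5407
j=13: r + 12k = 5874.945117… → ⌈·⌉ = 5875
j=14: r + 13k = 6343.886294… → ⌈·⌉ = 6344
j=15: r + 14k = 6812.827470… → ⌈·⌉ = 6813
j=16: r + 15k = 7281.768647… → ⌈·⌉ = 7282
j=17: r + 16k = 7750.709823… → ⌈·⌉ = 7751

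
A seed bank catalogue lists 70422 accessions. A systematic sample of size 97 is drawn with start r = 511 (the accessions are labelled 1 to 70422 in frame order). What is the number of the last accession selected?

k = 70422/97 = 726
97th selection = r + (97−1)·k = 511 + 96×726 = 511 + 69696 = 70207

70207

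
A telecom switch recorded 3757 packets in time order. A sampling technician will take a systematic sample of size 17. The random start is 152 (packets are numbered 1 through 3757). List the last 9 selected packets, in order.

1920, 2141, 2362, 2583, 2804, 3025, 3246, 3467, 3688

k = N/n = 3757/17 = 221
9th selection = 152 + 8×221 = 1920
10th: 1920 + 221 = 2141
11th: 2141 + 221 = 2362
12th: 2362 + 221 = 2583
13th: 2583 + 221 = 2804
14th: 2804 + 221 = 3025
15th: 3025 + 221 = 3246
16th: 3246 + 221 = 3467
17th: 3467 + 221 = 3688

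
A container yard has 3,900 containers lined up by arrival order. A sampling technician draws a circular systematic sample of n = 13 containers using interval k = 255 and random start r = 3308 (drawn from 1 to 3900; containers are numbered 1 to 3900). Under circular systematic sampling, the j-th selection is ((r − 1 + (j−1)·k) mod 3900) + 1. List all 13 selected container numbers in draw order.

3308, 3563, 3818, 173, 428, 683, 938, 1193, 1448, 1703, 1958, 2213, 2468

Selection 1: 3308
Selection 2: 3308 + 255 = 3563
Selection 3: 3563 + 255 = 3818
Selection 4: 3818 + 255 = 4073 → 4073 − 3900 = 173
Selection 5: 173 + 255 = 428
Selection 6: 428 + 255 = 683
Selection 7: 683 + 255 = 938
Selection 8: 938 + 255 = 1193
Selection 9: 1193 + 255 = 1448
Selection 10: 1448 + 255 = 1703
Selection 11: 1703 + 255 = 1958
Selection 12: 1958 + 255 = 2213
Selection 13: 2213 + 255 = 2468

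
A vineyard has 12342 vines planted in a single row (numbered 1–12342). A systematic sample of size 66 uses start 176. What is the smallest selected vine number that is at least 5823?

k = 12342/66 = 187
Steps past start: ⌈(5823 − 176)/187⌉ = ⌈5647/187⌉ = 31
Selected vine: 176 + 31×187 = 5973

5973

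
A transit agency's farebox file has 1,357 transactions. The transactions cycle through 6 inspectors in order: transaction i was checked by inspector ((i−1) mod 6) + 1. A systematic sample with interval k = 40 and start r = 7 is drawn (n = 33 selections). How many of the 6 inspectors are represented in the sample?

Consecutive selections differ by k = 40, so their inspector numbers differ by 40 mod 6 = 4.
gcd(40, 6) = 2, so the sample visits 6/2 = 3 distinct residues mod 6.
Start 7 is inspector 1; the inspectors hit are 1, 3, 5.

3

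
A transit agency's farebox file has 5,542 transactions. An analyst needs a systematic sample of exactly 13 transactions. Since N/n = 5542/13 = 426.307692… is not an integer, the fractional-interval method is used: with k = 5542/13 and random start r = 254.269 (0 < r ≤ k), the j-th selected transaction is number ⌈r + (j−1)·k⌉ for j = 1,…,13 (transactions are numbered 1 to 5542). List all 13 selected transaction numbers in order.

255, 681, 1107, 1534, 1960, 2386, 2813, 3239, 3665, 4092, 4518, 4944, 5370

j=1: r + 0k = 254.269 → ⌈·⌉ = 255
j=2: r + 1k = 680.576692… → ⌈·⌉ = 681
j=3: r + 2k = 1106.884384… → ⌈·⌉ = 1107
j=4: r + 3k = 1533.192076… → ⌈·⌉ = 1534
j=5: r + 4k = 1959.499769… → ⌈·⌉ = 1960
j=6: r + 5k = 2385.807461… → ⌈·⌉ = 2386
j=7: r + 6k = 2812.115153… → ⌈·⌉ = 2813
j=8: r + 7k = 3238.422846… → ⌈·⌉ = 3239
j=9: r + 8k = 3664.730538… → ⌈·⌉ = 3665
j=10: r + 9k = 4091.038230… → ⌈·⌉ = 4092
j=11: r + 10k = 4517.345923… → ⌈·⌉ = 4518
j=12: r + 11k = 4943.653615… → ⌈·⌉ = 4944
j=13: r + 12k = 5369.961307… → ⌈·⌉ = 5370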